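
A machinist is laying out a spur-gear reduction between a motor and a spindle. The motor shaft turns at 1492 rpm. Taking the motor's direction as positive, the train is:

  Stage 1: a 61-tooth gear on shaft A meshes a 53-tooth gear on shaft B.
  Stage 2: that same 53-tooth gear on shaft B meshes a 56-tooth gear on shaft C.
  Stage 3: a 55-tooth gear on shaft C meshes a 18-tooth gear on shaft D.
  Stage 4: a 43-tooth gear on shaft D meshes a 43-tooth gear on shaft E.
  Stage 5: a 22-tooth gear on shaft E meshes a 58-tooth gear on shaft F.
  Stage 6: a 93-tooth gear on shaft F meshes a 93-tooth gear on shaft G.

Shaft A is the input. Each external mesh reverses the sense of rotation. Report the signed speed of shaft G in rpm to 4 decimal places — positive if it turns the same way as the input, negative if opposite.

Stage 1 [61T→53T]: ω = 1492.0000×61/53 = 1717.2075 rpm, dir flips to −; running = −1717.2075
Stage 2 [53T→56T]: ω = 1717.2075×53/56 = 1625.2143 rpm, dir flips to +; running = +1625.2143
Stage 3 [55T→18T]: ω = 1625.2143×55/18 = 4965.9325 rpm, dir flips to −; running = −4965.9325
Stage 4 [43T→43T]: ω = 4965.9325×43/43 = 4965.9325 rpm, dir flips to +; running = +4965.9325
Stage 5 [22T→58T]: ω = 4965.9325×22/58 = 1883.6296 rpm, dir flips to −; running = −1883.6296
Stage 6 [93T→93T]: ω = 1883.6296×93/93 = 1883.6296 rpm, dir flips to +; running = +1883.6296

+1883.6296 rpm (same as input, |ω| = 1883.6296 rpm)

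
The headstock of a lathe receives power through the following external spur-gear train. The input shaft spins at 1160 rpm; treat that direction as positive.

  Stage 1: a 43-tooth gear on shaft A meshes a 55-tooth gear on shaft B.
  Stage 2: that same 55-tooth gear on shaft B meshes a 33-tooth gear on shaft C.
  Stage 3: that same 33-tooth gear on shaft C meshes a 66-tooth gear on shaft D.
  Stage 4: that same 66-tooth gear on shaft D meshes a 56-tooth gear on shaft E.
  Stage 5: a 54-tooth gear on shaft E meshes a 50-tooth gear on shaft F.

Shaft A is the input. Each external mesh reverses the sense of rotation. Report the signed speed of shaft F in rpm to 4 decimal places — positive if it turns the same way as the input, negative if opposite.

Stage 1 [43T→55T]: ω = 1160.0000×43/55 = 906.9091 rpm, dir flips to −; running = −906.9091
Stage 2 [55T→33T]: ω = 906.9091×55/33 = 1511.5152 rpm, dir flips to +; running = +1511.5152
Stage 3 [33T→66T]: ω = 1511.5152×33/66 = 755.7576 rpm, dir flips to −; running = −755.7576
Stage 4 [66T→56T]: ω = 755.7576×66/56 = 890.7143 rpm, dir flips to +; running = +890.7143
Stage 5 [54T→50T]: ω = 890.7143×54/50 = 961.9714 rpm, dir flips to −; running = −961.9714

-961.9714 rpm (opposite to input, |ω| = 961.9714 rpm)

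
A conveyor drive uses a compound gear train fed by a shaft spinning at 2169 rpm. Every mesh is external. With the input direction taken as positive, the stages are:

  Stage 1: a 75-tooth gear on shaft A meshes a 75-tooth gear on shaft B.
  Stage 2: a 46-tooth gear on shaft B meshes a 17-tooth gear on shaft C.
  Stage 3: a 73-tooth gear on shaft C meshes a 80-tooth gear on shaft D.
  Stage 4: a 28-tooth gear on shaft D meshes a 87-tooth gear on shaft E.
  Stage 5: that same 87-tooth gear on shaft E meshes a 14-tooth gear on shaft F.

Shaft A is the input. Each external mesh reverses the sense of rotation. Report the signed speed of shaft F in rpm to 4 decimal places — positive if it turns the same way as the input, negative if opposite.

Stage 1 [75T→75T]: ω = 2169.0000×75/75 = 2169.0000 rpm, dir flips to −; running = −2169.0000
Stage 2 [46T→17T]: ω = 2169.0000×46/17 = 5869.0588 rpm, dir flips to +; running = +5869.0588
Stage 3 [73T→80T]: ω = 5869.0588×73/80 = 5355.5162 rpm, dir flips to −; running = −5355.5162
Stage 4 [28T→87T]: ω = 5355.5162×28/87 = 1723.6144 rpm, dir flips to +; running = +1723.6144
Stage 5 [87T→14T]: ω = 1723.6144×87/14 = 10711.0324 rpm, dir flips to −; running = −10711.0324

-10711.0324 rpm (opposite to input, |ω| = 10711.0324 rpm)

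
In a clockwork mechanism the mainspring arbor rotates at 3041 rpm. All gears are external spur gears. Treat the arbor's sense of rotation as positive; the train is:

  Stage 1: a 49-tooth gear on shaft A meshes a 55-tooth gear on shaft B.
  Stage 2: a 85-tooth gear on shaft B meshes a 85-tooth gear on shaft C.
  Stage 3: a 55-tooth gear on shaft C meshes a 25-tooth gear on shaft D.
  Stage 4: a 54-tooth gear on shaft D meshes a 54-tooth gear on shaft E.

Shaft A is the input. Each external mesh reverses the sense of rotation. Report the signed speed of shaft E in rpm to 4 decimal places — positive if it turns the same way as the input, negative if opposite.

+5960.3600 rpm (same as input, |ω| = 5960.3600 rpm)

Stage 1 [49T→55T]: ω = 3041.0000×49/55 = 2709.2545 rpm, dir flips to −; running = −2709.2545
Stage 2 [85T→85T]: ω = 2709.2545×85/85 = 2709.2545 rpm, dir flips to +; running = +2709.2545
Stage 3 [55T→25T]: ω = 2709.2545×55/25 = 5960.3600 rpm, dir flips to −; running = −5960.3600
Stage 4 [54T→54T]: ω = 5960.3600×54/54 = 5960.3600 rpm, dir flips to +; running = +5960.3600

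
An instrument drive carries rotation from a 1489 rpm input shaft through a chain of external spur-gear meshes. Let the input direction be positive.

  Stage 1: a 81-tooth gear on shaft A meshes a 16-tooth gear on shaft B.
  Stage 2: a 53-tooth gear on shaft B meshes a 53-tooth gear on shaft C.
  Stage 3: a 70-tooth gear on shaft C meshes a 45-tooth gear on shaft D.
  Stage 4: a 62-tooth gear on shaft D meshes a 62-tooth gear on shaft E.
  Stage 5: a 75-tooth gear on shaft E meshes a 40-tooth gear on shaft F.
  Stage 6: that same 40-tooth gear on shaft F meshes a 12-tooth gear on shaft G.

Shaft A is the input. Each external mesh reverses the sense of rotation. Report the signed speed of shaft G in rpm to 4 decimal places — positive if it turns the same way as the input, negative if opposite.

Stage 1 [81T→16T]: ω = 1489.0000×81/16 = 7538.0625 rpm, dir flips to −; running = −7538.0625
Stage 2 [53T→53T]: ω = 7538.0625×53/53 = 7538.0625 rpm, dir flips to +; running = +7538.0625
Stage 3 [70T→45T]: ω = 7538.0625×70/45 = 11725.8750 rpm, dir flips to −; running = −11725.8750
Stage 4 [62T→62T]: ω = 11725.8750×62/62 = 11725.8750 rpm, dir flips to +; running = +11725.8750
Stage 5 [75T→40T]: ω = 11725.8750×75/40 = 21986.0156 rpm, dir flips to −; running = −21986.0156
Stage 6 [40T→12T]: ω = 21986.0156×40/12 = 73286.7188 rpm, dir flips to +; running = +73286.7188

+73286.7188 rpm (same as input, |ω| = 73286.7188 rpm)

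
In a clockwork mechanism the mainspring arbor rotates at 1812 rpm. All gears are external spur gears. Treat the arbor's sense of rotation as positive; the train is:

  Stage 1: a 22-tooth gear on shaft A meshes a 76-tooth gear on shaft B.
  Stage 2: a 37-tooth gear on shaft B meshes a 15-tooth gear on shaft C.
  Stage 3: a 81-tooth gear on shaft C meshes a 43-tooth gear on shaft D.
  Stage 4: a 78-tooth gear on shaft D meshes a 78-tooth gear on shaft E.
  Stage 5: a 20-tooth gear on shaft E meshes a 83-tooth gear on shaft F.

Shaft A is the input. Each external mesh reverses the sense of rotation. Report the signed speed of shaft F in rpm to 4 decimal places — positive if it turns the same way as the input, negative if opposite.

-587.2814 rpm (opposite to input, |ω| = 587.2814 rpm)

Stage 1 [22T→76T]: ω = 1812.0000×22/76 = 524.5263 rpm, dir flips to −; running = −524.5263
Stage 2 [37T→15T]: ω = 524.5263×37/15 = 1293.8316 rpm, dir flips to +; running = +1293.8316
Stage 3 [81T→43T]: ω = 1293.8316×81/43 = 2437.2176 rpm, dir flips to −; running = −2437.2176
Stage 4 [78T→78T]: ω = 2437.2176×78/78 = 2437.2176 rpm, dir flips to +; running = +2437.2176
Stage 5 [20T→83T]: ω = 2437.2176×20/83 = 587.2814 rpm, dir flips to −; running = −587.2814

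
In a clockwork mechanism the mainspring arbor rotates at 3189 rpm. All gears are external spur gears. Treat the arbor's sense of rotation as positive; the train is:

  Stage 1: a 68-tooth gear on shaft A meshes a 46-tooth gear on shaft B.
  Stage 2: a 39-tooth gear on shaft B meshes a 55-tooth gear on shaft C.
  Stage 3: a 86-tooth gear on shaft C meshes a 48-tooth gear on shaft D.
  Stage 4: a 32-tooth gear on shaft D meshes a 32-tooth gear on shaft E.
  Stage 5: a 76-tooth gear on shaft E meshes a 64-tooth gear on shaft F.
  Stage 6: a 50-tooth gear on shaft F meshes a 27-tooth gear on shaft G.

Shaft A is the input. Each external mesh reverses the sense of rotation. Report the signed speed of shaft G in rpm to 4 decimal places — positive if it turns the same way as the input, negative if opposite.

+13170.5706 rpm (same as input, |ω| = 13170.5706 rpm)

Stage 1 [68T→46T]: ω = 3189.0000×68/46 = 4714.1739 rpm, dir flips to −; running = −4714.1739
Stage 2 [39T→55T]: ω = 4714.1739×39/55 = 3342.7779 rpm, dir flips to +; running = +3342.7779
Stage 3 [86T→48T]: ω = 3342.7779×86/48 = 5989.1437 rpm, dir flips to −; running = −5989.1437
Stage 4 [32T→32T]: ω = 5989.1437×32/32 = 5989.1437 rpm, dir flips to +; running = +5989.1437
Stage 5 [76T→64T]: ω = 5989.1437×76/64 = 7112.1081 rpm, dir flips to −; running = −7112.1081
Stage 6 [50T→27T]: ω = 7112.1081×50/27 = 13170.5706 rpm, dir flips to +; running = +13170.5706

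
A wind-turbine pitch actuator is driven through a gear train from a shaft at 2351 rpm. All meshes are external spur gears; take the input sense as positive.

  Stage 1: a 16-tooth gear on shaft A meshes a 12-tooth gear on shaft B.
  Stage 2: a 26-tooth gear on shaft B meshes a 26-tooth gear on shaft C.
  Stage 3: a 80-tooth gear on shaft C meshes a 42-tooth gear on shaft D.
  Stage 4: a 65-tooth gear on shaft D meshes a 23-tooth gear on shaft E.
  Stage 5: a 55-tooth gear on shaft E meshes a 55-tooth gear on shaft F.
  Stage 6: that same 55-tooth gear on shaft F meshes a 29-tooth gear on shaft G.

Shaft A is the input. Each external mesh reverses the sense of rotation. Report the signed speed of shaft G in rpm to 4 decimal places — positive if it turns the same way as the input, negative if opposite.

+32002.3798 rpm (same as input, |ω| = 32002.3798 rpm)

Stage 1 [16T→12T]: ω = 2351.0000×16/12 = 3134.6667 rpm, dir flips to −; running = −3134.6667
Stage 2 [26T→26T]: ω = 3134.6667×26/26 = 3134.6667 rpm, dir flips to +; running = +3134.6667
Stage 3 [80T→42T]: ω = 3134.6667×80/42 = 5970.7937 rpm, dir flips to −; running = −5970.7937
Stage 4 [65T→23T]: ω = 5970.7937×65/23 = 16873.9821 rpm, dir flips to +; running = +16873.9821
Stage 5 [55T→55T]: ω = 16873.9821×55/55 = 16873.9821 rpm, dir flips to −; running = −16873.9821
Stage 6 [55T→29T]: ω = 16873.9821×55/29 = 32002.3798 rpm, dir flips to +; running = +32002.3798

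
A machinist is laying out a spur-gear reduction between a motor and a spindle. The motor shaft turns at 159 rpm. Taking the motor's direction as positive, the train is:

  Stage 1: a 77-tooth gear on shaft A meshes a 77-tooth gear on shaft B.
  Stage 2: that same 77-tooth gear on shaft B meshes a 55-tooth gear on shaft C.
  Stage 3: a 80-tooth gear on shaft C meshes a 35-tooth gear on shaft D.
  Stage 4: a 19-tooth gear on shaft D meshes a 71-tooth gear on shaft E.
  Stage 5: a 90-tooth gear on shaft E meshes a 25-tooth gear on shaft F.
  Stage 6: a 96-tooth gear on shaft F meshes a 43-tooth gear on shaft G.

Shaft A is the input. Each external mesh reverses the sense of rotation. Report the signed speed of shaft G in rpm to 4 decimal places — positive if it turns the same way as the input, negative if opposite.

Stage 1 [77T→77T]: ω = 159.0000×77/77 = 159.0000 rpm, dir flips to −; running = −159.0000
Stage 2 [77T→55T]: ω = 159.0000×77/55 = 222.6000 rpm, dir flips to +; running = +222.6000
Stage 3 [80T→35T]: ω = 222.6000×80/35 = 508.8000 rpm, dir flips to −; running = −508.8000
Stage 4 [19T→71T]: ω = 508.8000×19/71 = 136.1577 rpm, dir flips to +; running = +136.1577
Stage 5 [90T→25T]: ω = 136.1577×90/25 = 490.1679 rpm, dir flips to −; running = −490.1679
Stage 6 [96T→43T]: ω = 490.1679×96/43 = 1094.3283 rpm, dir flips to +; running = +1094.3283

+1094.3283 rpm (same as input, |ω| = 1094.3283 rpm)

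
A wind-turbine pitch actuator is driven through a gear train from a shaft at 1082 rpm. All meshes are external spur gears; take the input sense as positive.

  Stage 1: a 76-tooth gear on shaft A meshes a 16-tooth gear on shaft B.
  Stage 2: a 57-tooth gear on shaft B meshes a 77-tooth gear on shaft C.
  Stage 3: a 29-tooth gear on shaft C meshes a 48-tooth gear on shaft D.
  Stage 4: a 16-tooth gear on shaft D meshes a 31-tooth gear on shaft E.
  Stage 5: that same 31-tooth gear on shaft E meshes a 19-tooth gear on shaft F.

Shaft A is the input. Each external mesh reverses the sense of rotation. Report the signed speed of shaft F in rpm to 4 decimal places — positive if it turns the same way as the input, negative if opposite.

Stage 1 [76T→16T]: ω = 1082.0000×76/16 = 5139.5000 rpm, dir flips to −; running = −5139.5000
Stage 2 [57T→77T]: ω = 5139.5000×57/77 = 3804.5649 rpm, dir flips to +; running = +3804.5649
Stage 3 [29T→48T]: ω = 3804.5649×29/48 = 2298.5913 rpm, dir flips to −; running = −2298.5913
Stage 4 [16T→31T]: ω = 2298.5913×16/31 = 1186.3697 rpm, dir flips to +; running = +1186.3697
Stage 5 [31T→19T]: ω = 1186.3697×31/19 = 1935.6558 rpm, dir flips to −; running = −1935.6558

-1935.6558 rpm (opposite to input, |ω| = 1935.6558 rpm)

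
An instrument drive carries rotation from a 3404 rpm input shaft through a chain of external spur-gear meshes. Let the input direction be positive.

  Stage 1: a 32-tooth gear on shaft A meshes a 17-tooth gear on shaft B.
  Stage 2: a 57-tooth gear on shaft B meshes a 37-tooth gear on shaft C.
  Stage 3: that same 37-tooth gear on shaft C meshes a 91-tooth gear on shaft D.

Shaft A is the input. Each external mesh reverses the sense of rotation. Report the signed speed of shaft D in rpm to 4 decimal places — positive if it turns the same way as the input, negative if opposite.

-4013.5074 rpm (opposite to input, |ω| = 4013.5074 rpm)

Stage 1 [32T→17T]: ω = 3404.0000×32/17 = 6407.5294 rpm, dir flips to −; running = −6407.5294
Stage 2 [57T→37T]: ω = 6407.5294×57/37 = 9871.0588 rpm, dir flips to +; running = +9871.0588
Stage 3 [37T→91T]: ω = 9871.0588×37/91 = 4013.5074 rpm, dir flips to −; running = −4013.5074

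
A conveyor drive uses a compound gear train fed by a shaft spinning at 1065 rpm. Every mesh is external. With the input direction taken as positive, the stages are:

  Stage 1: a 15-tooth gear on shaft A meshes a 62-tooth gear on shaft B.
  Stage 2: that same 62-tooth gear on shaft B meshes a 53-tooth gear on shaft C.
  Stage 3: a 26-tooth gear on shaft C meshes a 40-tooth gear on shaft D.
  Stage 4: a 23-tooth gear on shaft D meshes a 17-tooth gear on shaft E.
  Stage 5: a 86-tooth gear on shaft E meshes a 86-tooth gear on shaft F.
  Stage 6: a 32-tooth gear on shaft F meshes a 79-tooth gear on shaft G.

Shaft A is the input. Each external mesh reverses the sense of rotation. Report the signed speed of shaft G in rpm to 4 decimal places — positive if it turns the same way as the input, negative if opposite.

Stage 1 [15T→62T]: ω = 1065.0000×15/62 = 257.6613 rpm, dir flips to −; running = −257.6613
Stage 2 [62T→53T]: ω = 257.6613×62/53 = 301.4151 rpm, dir flips to +; running = +301.4151
Stage 3 [26T→40T]: ω = 301.4151×26/40 = 195.9198 rpm, dir flips to −; running = −195.9198
Stage 4 [23T→17T]: ω = 195.9198×23/17 = 265.0680 rpm, dir flips to +; running = +265.0680
Stage 5 [86T→86T]: ω = 265.0680×86/86 = 265.0680 rpm, dir flips to −; running = −265.0680
Stage 6 [32T→79T]: ω = 265.0680×32/79 = 107.3693 rpm, dir flips to +; running = +107.3693

+107.3693 rpm (same as input, |ω| = 107.3693 rpm)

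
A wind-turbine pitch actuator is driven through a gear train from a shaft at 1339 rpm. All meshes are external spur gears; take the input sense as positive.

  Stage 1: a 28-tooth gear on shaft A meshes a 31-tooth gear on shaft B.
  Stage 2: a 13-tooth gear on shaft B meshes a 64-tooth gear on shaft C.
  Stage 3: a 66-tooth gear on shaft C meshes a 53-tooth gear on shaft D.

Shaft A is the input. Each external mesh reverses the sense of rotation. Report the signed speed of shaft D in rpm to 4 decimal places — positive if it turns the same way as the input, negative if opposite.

Stage 1 [28T→31T]: ω = 1339.0000×28/31 = 1209.4194 rpm, dir flips to −; running = −1209.4194
Stage 2 [13T→64T]: ω = 1209.4194×13/64 = 245.6633 rpm, dir flips to +; running = +245.6633
Stage 3 [66T→53T]: ω = 245.6633×66/53 = 305.9203 rpm, dir flips to −; running = −305.9203

-305.9203 rpm (opposite to input, |ω| = 305.9203 rpm)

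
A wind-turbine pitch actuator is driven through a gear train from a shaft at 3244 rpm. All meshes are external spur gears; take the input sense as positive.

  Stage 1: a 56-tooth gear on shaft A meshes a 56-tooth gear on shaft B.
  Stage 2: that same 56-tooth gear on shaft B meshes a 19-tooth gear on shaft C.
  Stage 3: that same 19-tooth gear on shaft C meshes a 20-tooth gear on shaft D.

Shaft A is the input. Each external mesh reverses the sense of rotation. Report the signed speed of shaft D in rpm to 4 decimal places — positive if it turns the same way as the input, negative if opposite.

Stage 1 [56T→56T]: ω = 3244.0000×56/56 = 3244.0000 rpm, dir flips to −; running = −3244.0000
Stage 2 [56T→19T]: ω = 3244.0000×56/19 = 9561.2632 rpm, dir flips to +; running = +9561.2632
Stage 3 [19T→20T]: ω = 9561.2632×19/20 = 9083.2000 rpm, dir flips to −; running = −9083.2000

-9083.2000 rpm (opposite to input, |ω| = 9083.2000 rpm)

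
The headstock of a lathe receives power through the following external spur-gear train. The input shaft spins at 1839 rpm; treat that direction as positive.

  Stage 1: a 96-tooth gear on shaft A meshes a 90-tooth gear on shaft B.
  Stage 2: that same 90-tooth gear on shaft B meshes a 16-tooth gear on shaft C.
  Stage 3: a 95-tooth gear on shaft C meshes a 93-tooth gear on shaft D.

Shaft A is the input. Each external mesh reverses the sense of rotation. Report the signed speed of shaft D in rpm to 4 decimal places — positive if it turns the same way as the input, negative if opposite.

-11271.2903 rpm (opposite to input, |ω| = 11271.2903 rpm)

Stage 1 [96T→90T]: ω = 1839.0000×96/90 = 1961.6000 rpm, dir flips to −; running = −1961.6000
Stage 2 [90T→16T]: ω = 1961.6000×90/16 = 11034.0000 rpm, dir flips to +; running = +11034.0000
Stage 3 [95T→93T]: ω = 11034.0000×95/93 = 11271.2903 rpm, dir flips to −; running = −11271.2903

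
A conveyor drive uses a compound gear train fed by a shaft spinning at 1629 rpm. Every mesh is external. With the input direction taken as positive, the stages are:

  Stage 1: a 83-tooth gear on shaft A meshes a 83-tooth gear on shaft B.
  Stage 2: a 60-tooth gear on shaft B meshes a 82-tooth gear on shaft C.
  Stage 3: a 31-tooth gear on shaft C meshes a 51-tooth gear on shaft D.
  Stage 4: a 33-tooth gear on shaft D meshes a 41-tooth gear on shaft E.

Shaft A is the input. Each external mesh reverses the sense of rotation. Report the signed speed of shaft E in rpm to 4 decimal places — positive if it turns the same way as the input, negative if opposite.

+583.1497 rpm (same as input, |ω| = 583.1497 rpm)

Stage 1 [83T→83T]: ω = 1629.0000×83/83 = 1629.0000 rpm, dir flips to −; running = −1629.0000
Stage 2 [60T→82T]: ω = 1629.0000×60/82 = 1191.9512 rpm, dir flips to +; running = +1191.9512
Stage 3 [31T→51T]: ω = 1191.9512×31/51 = 724.5194 rpm, dir flips to −; running = −724.5194
Stage 4 [33T→41T]: ω = 724.5194×33/41 = 583.1497 rpm, dir flips to +; running = +583.1497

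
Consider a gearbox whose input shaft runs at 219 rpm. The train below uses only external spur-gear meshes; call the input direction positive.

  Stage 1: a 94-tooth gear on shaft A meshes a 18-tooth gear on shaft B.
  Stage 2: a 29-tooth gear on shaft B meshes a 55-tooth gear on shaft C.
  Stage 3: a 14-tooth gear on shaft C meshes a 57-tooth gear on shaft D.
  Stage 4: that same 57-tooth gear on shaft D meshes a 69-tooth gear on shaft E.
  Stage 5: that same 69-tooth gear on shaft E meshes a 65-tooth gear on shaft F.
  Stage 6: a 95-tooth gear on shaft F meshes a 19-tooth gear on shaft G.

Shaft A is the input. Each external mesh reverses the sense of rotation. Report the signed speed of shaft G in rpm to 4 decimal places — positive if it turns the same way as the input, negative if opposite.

+649.4107 rpm (same as input, |ω| = 649.4107 rpm)

Stage 1 [94T→18T]: ω = 219.0000×94/18 = 1143.6667 rpm, dir flips to −; running = −1143.6667
Stage 2 [29T→55T]: ω = 1143.6667×29/55 = 603.0242 rpm, dir flips to +; running = +603.0242
Stage 3 [14T→57T]: ω = 603.0242×14/57 = 148.1112 rpm, dir flips to −; running = −148.1112
Stage 4 [57T→69T]: ω = 148.1112×57/69 = 122.3527 rpm, dir flips to +; running = +122.3527
Stage 5 [69T→65T]: ω = 122.3527×69/65 = 129.8821 rpm, dir flips to −; running = −129.8821
Stage 6 [95T→19T]: ω = 129.8821×95/19 = 649.4107 rpm, dir flips to +; running = +649.4107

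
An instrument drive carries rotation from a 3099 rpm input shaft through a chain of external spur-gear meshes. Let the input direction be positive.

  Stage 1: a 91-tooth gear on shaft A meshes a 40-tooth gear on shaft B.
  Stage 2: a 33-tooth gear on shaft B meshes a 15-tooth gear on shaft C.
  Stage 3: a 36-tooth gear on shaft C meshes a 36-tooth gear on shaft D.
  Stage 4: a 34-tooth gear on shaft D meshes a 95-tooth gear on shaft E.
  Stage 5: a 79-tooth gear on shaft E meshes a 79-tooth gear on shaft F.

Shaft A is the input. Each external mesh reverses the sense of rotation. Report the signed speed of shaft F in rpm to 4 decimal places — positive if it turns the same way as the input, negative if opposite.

Stage 1 [91T→40T]: ω = 3099.0000×91/40 = 7050.2250 rpm, dir flips to −; running = −7050.2250
Stage 2 [33T→15T]: ω = 7050.2250×33/15 = 15510.4950 rpm, dir flips to +; running = +15510.4950
Stage 3 [36T→36T]: ω = 15510.4950×36/36 = 15510.4950 rpm, dir flips to −; running = −15510.4950
Stage 4 [34T→95T]: ω = 15510.4950×34/95 = 5551.1245 rpm, dir flips to +; running = +5551.1245
Stage 5 [79T→79T]: ω = 5551.1245×79/79 = 5551.1245 rpm, dir flips to −; running = −5551.1245

-5551.1245 rpm (opposite to input, |ω| = 5551.1245 rpm)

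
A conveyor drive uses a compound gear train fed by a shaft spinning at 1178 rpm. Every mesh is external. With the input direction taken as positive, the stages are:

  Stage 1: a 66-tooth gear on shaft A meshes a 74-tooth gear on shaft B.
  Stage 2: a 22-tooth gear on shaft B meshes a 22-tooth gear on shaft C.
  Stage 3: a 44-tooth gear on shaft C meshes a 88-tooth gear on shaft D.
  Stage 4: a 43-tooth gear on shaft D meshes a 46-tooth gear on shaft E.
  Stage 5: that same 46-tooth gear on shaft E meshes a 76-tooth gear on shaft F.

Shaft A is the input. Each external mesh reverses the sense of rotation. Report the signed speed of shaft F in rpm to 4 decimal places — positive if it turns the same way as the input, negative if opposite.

-297.2230 rpm (opposite to input, |ω| = 297.2230 rpm)

Stage 1 [66T→74T]: ω = 1178.0000×66/74 = 1050.6486 rpm, dir flips to −; running = −1050.6486
Stage 2 [22T→22T]: ω = 1050.6486×22/22 = 1050.6486 rpm, dir flips to +; running = +1050.6486
Stage 3 [44T→88T]: ω = 1050.6486×44/88 = 525.3243 rpm, dir flips to −; running = −525.3243
Stage 4 [43T→46T]: ω = 525.3243×43/46 = 491.0640 rpm, dir flips to +; running = +491.0640
Stage 5 [46T→76T]: ω = 491.0640×46/76 = 297.2230 rpm, dir flips to −; running = −297.2230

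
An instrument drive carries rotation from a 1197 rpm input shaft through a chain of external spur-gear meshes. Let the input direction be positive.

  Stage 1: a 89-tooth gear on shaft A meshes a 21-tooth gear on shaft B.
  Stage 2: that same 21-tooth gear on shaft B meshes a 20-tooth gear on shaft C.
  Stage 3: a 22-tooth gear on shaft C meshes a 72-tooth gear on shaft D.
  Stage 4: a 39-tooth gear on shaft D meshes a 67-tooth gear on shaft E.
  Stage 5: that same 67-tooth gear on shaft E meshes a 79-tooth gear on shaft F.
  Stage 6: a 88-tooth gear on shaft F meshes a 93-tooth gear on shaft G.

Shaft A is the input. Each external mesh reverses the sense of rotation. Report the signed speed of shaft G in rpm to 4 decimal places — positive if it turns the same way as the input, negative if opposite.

Stage 1 [89T→21T]: ω = 1197.0000×89/21 = 5073.0000 rpm, dir flips to −; running = −5073.0000
Stage 2 [21T→20T]: ω = 5073.0000×21/20 = 5326.6500 rpm, dir flips to +; running = +5326.6500
Stage 3 [22T→72T]: ω = 5326.6500×22/72 = 1627.5875 rpm, dir flips to −; running = −1627.5875
Stage 4 [39T→67T]: ω = 1627.5875×39/67 = 947.4017 rpm, dir flips to +; running = +947.4017
Stage 5 [67T→79T]: ω = 947.4017×67/79 = 803.4926 rpm, dir flips to −; running = −803.4926
Stage 6 [88T→93T]: ω = 803.4926×88/93 = 760.2940 rpm, dir flips to +; running = +760.2940

+760.2940 rpm (same as input, |ω| = 760.2940 rpm)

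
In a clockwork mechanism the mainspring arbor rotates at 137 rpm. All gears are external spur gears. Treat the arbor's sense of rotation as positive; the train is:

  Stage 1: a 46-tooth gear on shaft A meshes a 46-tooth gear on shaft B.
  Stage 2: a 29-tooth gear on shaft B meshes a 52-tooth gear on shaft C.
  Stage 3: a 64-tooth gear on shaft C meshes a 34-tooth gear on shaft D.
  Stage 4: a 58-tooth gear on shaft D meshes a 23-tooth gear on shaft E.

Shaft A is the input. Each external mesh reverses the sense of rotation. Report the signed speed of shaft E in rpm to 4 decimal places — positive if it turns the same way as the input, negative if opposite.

+362.6740 rpm (same as input, |ω| = 362.6740 rpm)

Stage 1 [46T→46T]: ω = 137.0000×46/46 = 137.0000 rpm, dir flips to −; running = −137.0000
Stage 2 [29T→52T]: ω = 137.0000×29/52 = 76.4038 rpm, dir flips to +; running = +76.4038
Stage 3 [64T→34T]: ω = 76.4038×64/34 = 143.8190 rpm, dir flips to −; running = −143.8190
Stage 4 [58T→23T]: ω = 143.8190×58/23 = 362.6740 rpm, dir flips to +; running = +362.6740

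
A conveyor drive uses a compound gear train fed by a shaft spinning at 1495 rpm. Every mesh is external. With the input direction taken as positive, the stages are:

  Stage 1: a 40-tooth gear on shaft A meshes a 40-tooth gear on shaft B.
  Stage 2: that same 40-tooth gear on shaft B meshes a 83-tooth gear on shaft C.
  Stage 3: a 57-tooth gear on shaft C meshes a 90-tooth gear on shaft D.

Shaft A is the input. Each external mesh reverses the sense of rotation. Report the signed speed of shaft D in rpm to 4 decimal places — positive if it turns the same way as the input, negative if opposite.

-456.3052 rpm (opposite to input, |ω| = 456.3052 rpm)

Stage 1 [40T→40T]: ω = 1495.0000×40/40 = 1495.0000 rpm, dir flips to −; running = −1495.0000
Stage 2 [40T→83T]: ω = 1495.0000×40/83 = 720.4819 rpm, dir flips to +; running = +720.4819
Stage 3 [57T→90T]: ω = 720.4819×57/90 = 456.3052 rpm, dir flips to −; running = −456.3052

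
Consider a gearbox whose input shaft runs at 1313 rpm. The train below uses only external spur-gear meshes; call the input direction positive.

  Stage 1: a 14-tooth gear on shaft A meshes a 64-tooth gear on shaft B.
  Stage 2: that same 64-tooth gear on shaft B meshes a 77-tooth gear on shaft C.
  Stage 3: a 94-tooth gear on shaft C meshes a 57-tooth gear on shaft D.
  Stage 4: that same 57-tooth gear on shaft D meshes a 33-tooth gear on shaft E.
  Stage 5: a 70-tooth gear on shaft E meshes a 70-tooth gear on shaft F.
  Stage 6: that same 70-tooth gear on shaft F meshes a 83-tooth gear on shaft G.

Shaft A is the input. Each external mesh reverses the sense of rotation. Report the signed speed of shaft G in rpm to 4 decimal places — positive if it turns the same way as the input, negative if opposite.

Stage 1 [14T→64T]: ω = 1313.0000×14/64 = 287.2188 rpm, dir flips to −; running = −287.2188
Stage 2 [64T→77T]: ω = 287.2188×64/77 = 238.7273 rpm, dir flips to +; running = +238.7273
Stage 3 [94T→57T]: ω = 238.7273×94/57 = 393.6906 rpm, dir flips to −; running = −393.6906
Stage 4 [57T→33T]: ω = 393.6906×57/33 = 680.0110 rpm, dir flips to +; running = +680.0110
Stage 5 [70T→70T]: ω = 680.0110×70/70 = 680.0110 rpm, dir flips to −; running = −680.0110
Stage 6 [70T→83T]: ω = 680.0110×70/83 = 573.5033 rpm, dir flips to +; running = +573.5033

+573.5033 rpm (same as input, |ω| = 573.5033 rpm)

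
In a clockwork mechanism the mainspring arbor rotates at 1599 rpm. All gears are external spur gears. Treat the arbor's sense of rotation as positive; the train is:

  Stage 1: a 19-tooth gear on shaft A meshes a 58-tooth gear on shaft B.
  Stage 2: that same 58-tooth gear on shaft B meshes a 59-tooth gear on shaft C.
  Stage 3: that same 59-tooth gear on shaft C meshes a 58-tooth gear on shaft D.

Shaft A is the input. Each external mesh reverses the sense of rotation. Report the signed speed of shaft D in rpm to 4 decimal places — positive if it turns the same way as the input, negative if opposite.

-523.8103 rpm (opposite to input, |ω| = 523.8103 rpm)

Stage 1 [19T→58T]: ω = 1599.0000×19/58 = 523.8103 rpm, dir flips to −; running = −523.8103
Stage 2 [58T→59T]: ω = 523.8103×58/59 = 514.9322 rpm, dir flips to +; running = +514.9322
Stage 3 [59T→58T]: ω = 514.9322×59/58 = 523.8103 rpm, dir flips to −; running = −523.8103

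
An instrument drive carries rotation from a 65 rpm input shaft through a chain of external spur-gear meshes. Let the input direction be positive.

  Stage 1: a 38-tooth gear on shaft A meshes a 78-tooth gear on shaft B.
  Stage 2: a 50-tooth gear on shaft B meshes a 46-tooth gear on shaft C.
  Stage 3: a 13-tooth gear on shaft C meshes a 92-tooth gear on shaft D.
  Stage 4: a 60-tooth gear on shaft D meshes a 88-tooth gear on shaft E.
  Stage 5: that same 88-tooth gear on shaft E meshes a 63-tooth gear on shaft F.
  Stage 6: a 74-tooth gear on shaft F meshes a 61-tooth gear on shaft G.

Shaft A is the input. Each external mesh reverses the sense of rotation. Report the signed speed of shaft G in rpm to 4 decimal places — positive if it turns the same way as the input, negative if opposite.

+5.6193 rpm (same as input, |ω| = 5.6193 rpm)

Stage 1 [38T→78T]: ω = 65.0000×38/78 = 31.6667 rpm, dir flips to −; running = −31.6667
Stage 2 [50T→46T]: ω = 31.6667×50/46 = 34.4203 rpm, dir flips to +; running = +34.4203
Stage 3 [13T→92T]: ω = 34.4203×13/92 = 4.8637 rpm, dir flips to −; running = −4.8637
Stage 4 [60T→88T]: ω = 4.8637×60/88 = 3.3162 rpm, dir flips to +; running = +3.3162
Stage 5 [88T→63T]: ω = 3.3162×88/63 = 4.6321 rpm, dir flips to −; running = −4.6321
Stage 6 [74T→61T]: ω = 4.6321×74/61 = 5.6193 rpm, dir flips to +; running = +5.6193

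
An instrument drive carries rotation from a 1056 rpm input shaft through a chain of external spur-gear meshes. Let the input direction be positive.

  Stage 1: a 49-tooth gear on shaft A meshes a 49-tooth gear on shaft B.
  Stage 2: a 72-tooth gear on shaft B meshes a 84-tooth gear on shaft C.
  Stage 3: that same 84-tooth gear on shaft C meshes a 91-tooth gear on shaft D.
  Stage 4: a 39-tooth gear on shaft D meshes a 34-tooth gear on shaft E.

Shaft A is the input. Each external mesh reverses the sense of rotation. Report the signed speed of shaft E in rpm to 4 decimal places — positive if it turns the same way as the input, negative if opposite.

+958.3866 rpm (same as input, |ω| = 958.3866 rpm)

Stage 1 [49T→49T]: ω = 1056.0000×49/49 = 1056.0000 rpm, dir flips to −; running = −1056.0000
Stage 2 [72T→84T]: ω = 1056.0000×72/84 = 905.1429 rpm, dir flips to +; running = +905.1429
Stage 3 [84T→91T]: ω = 905.1429×84/91 = 835.5165 rpm, dir flips to −; running = −835.5165
Stage 4 [39T→34T]: ω = 835.5165×39/34 = 958.3866 rpm, dir flips to +; running = +958.3866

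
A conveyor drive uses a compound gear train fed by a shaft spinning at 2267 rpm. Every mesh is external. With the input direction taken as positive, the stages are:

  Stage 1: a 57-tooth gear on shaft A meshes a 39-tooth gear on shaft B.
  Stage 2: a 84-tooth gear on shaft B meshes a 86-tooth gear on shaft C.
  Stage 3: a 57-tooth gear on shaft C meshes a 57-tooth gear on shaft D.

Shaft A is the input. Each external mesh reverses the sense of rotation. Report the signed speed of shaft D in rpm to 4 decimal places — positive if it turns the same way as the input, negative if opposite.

-3236.2540 rpm (opposite to input, |ω| = 3236.2540 rpm)

Stage 1 [57T→39T]: ω = 2267.0000×57/39 = 3313.3077 rpm, dir flips to −; running = −3313.3077
Stage 2 [84T→86T]: ω = 3313.3077×84/86 = 3236.2540 rpm, dir flips to +; running = +3236.2540
Stage 3 [57T→57T]: ω = 3236.2540×57/57 = 3236.2540 rpm, dir flips to −; running = −3236.2540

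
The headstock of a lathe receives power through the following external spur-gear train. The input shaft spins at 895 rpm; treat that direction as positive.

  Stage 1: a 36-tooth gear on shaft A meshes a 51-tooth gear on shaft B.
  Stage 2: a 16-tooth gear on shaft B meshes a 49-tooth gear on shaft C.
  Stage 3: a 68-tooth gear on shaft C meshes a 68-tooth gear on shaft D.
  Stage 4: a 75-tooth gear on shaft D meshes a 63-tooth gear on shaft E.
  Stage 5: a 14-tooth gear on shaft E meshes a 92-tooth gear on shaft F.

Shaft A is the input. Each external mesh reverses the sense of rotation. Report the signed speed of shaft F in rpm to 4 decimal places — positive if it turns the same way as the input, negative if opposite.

-37.3715 rpm (opposite to input, |ω| = 37.3715 rpm)

Stage 1 [36T→51T]: ω = 895.0000×36/51 = 631.7647 rpm, dir flips to −; running = −631.7647
Stage 2 [16T→49T]: ω = 631.7647×16/49 = 206.2905 rpm, dir flips to +; running = +206.2905
Stage 3 [68T→68T]: ω = 206.2905×68/68 = 206.2905 rpm, dir flips to −; running = −206.2905
Stage 4 [75T→63T]: ω = 206.2905×75/63 = 245.5839 rpm, dir flips to +; running = +245.5839
Stage 5 [14T→92T]: ω = 245.5839×14/92 = 37.3715 rpm, dir flips to −; running = −37.3715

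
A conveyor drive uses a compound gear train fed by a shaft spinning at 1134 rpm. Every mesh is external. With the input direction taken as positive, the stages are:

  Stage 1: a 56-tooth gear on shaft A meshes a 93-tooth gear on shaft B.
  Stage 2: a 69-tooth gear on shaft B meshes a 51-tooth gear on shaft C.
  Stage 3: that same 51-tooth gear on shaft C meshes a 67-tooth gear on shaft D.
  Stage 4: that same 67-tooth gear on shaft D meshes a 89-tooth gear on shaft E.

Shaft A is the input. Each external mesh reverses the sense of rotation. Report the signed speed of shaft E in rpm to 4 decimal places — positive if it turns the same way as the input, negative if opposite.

+529.3918 rpm (same as input, |ω| = 529.3918 rpm)

Stage 1 [56T→93T]: ω = 1134.0000×56/93 = 682.8387 rpm, dir flips to −; running = −682.8387
Stage 2 [69T→51T]: ω = 682.8387×69/51 = 923.8406 rpm, dir flips to +; running = +923.8406
Stage 3 [51T→67T]: ω = 923.8406×51/67 = 703.2220 rpm, dir flips to −; running = −703.2220
Stage 4 [67T→89T]: ω = 703.2220×67/89 = 529.3918 rpm, dir flips to +; running = +529.3918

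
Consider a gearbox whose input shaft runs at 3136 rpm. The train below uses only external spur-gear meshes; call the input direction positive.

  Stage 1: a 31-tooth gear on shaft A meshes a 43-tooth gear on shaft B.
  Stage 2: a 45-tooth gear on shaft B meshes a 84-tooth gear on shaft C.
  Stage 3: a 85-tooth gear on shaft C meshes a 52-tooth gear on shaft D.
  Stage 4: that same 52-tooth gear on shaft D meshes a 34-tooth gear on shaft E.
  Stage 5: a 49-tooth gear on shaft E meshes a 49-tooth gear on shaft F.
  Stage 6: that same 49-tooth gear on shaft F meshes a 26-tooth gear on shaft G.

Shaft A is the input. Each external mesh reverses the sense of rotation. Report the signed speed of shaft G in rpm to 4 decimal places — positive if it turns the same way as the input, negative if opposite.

Stage 1 [31T→43T]: ω = 3136.0000×31/43 = 2260.8372 rpm, dir flips to −; running = −2260.8372
Stage 2 [45T→84T]: ω = 2260.8372×45/84 = 1211.1628 rpm, dir flips to +; running = +1211.1628
Stage 3 [85T→52T]: ω = 1211.1628×85/52 = 1979.7853 rpm, dir flips to −; running = −1979.7853
Stage 4 [52T→34T]: ω = 1979.7853×52/34 = 3027.9070 rpm, dir flips to +; running = +3027.9070
Stage 5 [49T→49T]: ω = 3027.9070×49/49 = 3027.9070 rpm, dir flips to −; running = −3027.9070
Stage 6 [49T→26T]: ω = 3027.9070×49/26 = 5706.4401 rpm, dir flips to +; running = +5706.4401

+5706.4401 rpm (same as input, |ω| = 5706.4401 rpm)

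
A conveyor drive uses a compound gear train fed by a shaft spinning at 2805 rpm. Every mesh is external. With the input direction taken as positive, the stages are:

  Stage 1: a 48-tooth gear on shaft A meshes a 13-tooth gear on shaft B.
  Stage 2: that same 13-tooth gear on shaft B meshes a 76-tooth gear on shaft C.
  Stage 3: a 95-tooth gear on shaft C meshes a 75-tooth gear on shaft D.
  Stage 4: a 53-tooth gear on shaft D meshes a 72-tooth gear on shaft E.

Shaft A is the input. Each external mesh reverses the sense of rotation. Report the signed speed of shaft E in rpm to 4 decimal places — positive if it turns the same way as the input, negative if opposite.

+1651.8333 rpm (same as input, |ω| = 1651.8333 rpm)

Stage 1 [48T→13T]: ω = 2805.0000×48/13 = 10356.9231 rpm, dir flips to −; running = −10356.9231
Stage 2 [13T→76T]: ω = 10356.9231×13/76 = 1771.5789 rpm, dir flips to +; running = +1771.5789
Stage 3 [95T→75T]: ω = 1771.5789×95/75 = 2244.0000 rpm, dir flips to −; running = −2244.0000
Stage 4 [53T→72T]: ω = 2244.0000×53/72 = 1651.8333 rpm, dir flips to +; running = +1651.8333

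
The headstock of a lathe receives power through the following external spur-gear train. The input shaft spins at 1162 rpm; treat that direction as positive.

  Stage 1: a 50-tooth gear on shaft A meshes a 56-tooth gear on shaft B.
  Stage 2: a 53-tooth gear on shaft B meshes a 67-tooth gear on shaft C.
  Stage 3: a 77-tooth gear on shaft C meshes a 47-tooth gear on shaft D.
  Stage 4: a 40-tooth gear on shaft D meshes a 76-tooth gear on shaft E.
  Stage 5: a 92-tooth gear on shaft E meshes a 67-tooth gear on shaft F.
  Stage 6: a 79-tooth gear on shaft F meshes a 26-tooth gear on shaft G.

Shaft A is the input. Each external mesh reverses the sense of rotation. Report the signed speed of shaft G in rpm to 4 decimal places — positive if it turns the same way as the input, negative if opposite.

Stage 1 [50T→56T]: ω = 1162.0000×50/56 = 1037.5000 rpm, dir flips to −; running = −1037.5000
Stage 2 [53T→67T]: ω = 1037.5000×53/67 = 820.7090 rpm, dir flips to +; running = +820.7090
Stage 3 [77T→47T]: ω = 820.7090×77/47 = 1344.5657 rpm, dir flips to −; running = −1344.5657
Stage 4 [40T→76T]: ω = 1344.5657×40/76 = 707.6662 rpm, dir flips to +; running = +707.6662
Stage 5 [92T→67T]: ω = 707.6662×92/67 = 971.7207 rpm, dir flips to −; running = −971.7207
Stage 6 [79T→26T]: ω = 971.7207×79/26 = 2952.5360 rpm, dir flips to +; running = +2952.5360

+2952.5360 rpm (same as input, |ω| = 2952.5360 rpm)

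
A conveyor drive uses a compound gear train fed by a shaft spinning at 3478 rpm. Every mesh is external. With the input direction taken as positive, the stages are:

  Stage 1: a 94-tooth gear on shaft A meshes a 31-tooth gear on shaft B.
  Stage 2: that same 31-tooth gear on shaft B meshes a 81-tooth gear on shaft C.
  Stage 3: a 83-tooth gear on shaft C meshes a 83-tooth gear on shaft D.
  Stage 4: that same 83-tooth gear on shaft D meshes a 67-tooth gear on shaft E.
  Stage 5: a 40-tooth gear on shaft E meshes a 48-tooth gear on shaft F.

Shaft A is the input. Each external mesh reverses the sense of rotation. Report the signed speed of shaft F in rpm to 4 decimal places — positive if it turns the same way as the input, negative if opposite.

-4166.7213 rpm (opposite to input, |ω| = 4166.7213 rpm)

Stage 1 [94T→31T]: ω = 3478.0000×94/31 = 10546.1935 rpm, dir flips to −; running = −10546.1935
Stage 2 [31T→81T]: ω = 10546.1935×31/81 = 4036.1975 rpm, dir flips to +; running = +4036.1975
Stage 3 [83T→83T]: ω = 4036.1975×83/83 = 4036.1975 rpm, dir flips to −; running = −4036.1975
Stage 4 [83T→67T]: ω = 4036.1975×83/67 = 5000.0656 rpm, dir flips to +; running = +5000.0656
Stage 5 [40T→48T]: ω = 5000.0656×40/48 = 4166.7213 rpm, dir flips to −; running = −4166.7213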